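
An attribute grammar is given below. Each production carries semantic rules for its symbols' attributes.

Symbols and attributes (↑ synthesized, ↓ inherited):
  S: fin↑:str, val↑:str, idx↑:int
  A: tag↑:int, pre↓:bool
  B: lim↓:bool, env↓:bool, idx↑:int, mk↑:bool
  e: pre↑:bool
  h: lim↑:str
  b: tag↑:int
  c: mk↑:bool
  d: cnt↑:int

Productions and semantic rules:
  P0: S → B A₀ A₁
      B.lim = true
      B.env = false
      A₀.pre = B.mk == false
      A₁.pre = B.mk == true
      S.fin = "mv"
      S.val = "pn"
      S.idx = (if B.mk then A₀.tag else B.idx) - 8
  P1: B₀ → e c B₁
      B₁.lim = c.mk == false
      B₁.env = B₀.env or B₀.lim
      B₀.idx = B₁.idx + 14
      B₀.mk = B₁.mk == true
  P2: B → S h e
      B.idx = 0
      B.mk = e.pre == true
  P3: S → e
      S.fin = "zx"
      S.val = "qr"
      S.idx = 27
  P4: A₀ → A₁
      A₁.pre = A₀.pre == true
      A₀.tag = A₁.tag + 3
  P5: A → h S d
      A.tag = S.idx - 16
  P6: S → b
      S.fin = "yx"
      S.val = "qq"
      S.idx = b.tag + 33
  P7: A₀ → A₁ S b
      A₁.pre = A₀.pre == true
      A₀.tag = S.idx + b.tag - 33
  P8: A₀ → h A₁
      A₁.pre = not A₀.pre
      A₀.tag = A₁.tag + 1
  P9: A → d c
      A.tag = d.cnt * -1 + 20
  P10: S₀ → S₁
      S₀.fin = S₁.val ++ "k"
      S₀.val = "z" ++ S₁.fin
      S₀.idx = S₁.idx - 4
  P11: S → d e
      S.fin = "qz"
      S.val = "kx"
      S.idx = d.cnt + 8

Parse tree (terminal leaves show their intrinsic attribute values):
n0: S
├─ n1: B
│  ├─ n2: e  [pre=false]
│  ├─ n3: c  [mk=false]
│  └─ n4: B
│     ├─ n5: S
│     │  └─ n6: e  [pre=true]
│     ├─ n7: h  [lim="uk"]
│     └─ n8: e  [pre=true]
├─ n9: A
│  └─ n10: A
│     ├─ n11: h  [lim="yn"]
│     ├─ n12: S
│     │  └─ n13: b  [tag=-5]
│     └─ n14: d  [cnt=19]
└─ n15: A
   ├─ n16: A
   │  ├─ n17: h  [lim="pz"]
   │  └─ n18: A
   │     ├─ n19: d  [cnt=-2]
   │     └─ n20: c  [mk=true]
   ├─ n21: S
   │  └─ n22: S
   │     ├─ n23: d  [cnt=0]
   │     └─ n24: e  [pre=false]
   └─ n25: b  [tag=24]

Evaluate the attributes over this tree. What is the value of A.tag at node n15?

-5

1. n1.lim = true  [true]
2. n1.env = false  [false]
3. n2.pre = false  [terminal]
4. n3.mk = false  [terminal]
5. n4.lim = true  [c.mk == false]
6. n4.env = true  [B₀.env or B₀.lim]
7. n6.pre = true  [terminal]
8. n5.fin = "zx"  ["zx"]
9. n5.val = "qr"  ["qr"]
10. n5.idx = 27  [27]
11. n7.lim = "uk"  [terminal]
12. n8.pre = true  [terminal]
13. n4.idx = 0  [0]
14. n4.mk = true  [e.pre == true]
15. n1.idx = 14  [B₁.idx + 14]
16. n1.mk = true  [B₁.mk == true]
17. n9.pre = false  [B.mk == false]
18. n10.pre = false  [A₀.pre == true]
19. n11.lim = "yn"  [terminal]
20. n13.tag = -5  [terminal]
21. n12.fin = "yx"  ["yx"]
22. n12.val = "qq"  ["qq"]
23. n12.idx = 28  [b.tag + 33]
24. n14.cnt = 19  [terminal]
25. n10.tag = 12  [S.idx - 16]
26. n9.tag = 15  [A₁.tag + 3]
27. n15.pre = true  [B.mk == true]
28. n16.pre = true  [A₀.pre == true]
29. n17.lim = "pz"  [terminal]
30. n18.pre = false  [not A₀.pre]
31. n19.cnt = -2  [terminal]
32. n20.mk = true  [terminal]
33. n18.tag = 22  [d.cnt * -1 + 20]
34. n16.tag = 23  [A₁.tag + 1]
35. n23.cnt = 0  [terminal]
36. n24.pre = false  [terminal]
37. n22.fin = "qz"  ["qz"]
38. n22.val = "kx"  ["kx"]
39. n22.idx = 8  [d.cnt + 8]
40. n21.fin = "kxk"  [S₁.val ++ "k"]
41. n21.val = "zqz"  ["z" ++ S₁.fin]
42. n21.idx = 4  [S₁.idx - 4]
43. n25.tag = 24  [terminal]
44. n15.tag = -5  [S.idx + b.tag - 33]
45. n0.fin = "mv"  ["mv"]
46. n0.val = "pn"  ["pn"]
47. n0.idx = 7  [(if B.mk then A₀.tag else B.idx) - 8]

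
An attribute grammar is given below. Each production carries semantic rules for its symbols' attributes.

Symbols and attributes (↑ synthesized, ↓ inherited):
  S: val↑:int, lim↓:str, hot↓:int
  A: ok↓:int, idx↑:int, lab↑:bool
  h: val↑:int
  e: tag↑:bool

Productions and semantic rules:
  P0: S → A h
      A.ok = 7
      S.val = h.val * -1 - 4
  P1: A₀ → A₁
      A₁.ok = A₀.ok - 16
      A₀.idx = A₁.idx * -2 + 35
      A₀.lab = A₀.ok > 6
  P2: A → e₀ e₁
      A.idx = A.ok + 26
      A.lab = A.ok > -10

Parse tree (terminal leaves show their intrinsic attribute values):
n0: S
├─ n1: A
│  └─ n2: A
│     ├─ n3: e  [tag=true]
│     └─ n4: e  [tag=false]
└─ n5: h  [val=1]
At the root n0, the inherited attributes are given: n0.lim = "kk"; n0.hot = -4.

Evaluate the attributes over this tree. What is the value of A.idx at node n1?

1

1. n0.lim = "kk"  [given at root]
2. n0.hot = -4  [given at root]
3. n1.ok = 7  [7]
4. n2.ok = -9  [A₀.ok - 16]
5. n3.tag = true  [terminal]
6. n4.tag = false  [terminal]
7. n2.idx = 17  [A.ok + 26]
8. n2.lab = true  [A.ok > -10]
9. n1.idx = 1  [A₁.idx * -2 + 35]
10. n1.lab = true  [A₀.ok > 6]
11. n5.val = 1  [terminal]
12. n0.val = -5  [h.val * -1 - 4]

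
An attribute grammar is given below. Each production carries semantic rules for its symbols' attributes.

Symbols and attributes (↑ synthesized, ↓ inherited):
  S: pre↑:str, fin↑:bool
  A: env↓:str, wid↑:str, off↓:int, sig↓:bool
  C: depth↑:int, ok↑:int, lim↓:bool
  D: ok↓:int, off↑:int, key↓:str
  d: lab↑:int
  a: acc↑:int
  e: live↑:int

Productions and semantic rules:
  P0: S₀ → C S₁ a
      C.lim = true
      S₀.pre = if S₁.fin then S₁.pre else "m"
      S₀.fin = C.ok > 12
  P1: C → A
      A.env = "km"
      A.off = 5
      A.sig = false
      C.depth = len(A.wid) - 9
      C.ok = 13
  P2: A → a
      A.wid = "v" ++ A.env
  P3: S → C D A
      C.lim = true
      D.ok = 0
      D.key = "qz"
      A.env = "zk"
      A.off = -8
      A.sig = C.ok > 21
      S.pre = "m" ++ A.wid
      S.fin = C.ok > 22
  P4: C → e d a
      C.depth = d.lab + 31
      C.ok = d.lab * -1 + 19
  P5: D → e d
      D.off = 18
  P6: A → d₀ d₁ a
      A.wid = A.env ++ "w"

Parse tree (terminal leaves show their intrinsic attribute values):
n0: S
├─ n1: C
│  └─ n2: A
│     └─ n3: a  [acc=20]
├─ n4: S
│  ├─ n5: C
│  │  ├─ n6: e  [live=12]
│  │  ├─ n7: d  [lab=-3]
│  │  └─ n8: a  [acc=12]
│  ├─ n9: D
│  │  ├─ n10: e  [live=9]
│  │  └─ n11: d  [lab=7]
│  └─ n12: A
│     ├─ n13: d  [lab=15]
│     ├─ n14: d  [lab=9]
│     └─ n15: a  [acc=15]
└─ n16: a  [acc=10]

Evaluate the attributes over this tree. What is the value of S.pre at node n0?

1. n1.lim = true  [true]
2. n2.env = "km"  ["km"]
3. n2.off = 5  [5]
4. n2.sig = false  [false]
5. n3.acc = 20  [terminal]
6. n2.wid = "vkm"  ["v" ++ A.env]
7. n1.depth = -6  [len(A.wid) - 9]
8. n1.ok = 13  [13]
9. n5.lim = true  [true]
10. n6.live = 12  [terminal]
11. n7.lab = -3  [terminal]
12. n8.acc = 12  [terminal]
13. n5.depth = 28  [d.lab + 31]
14. n5.ok = 22  [d.lab * -1 + 19]
15. n9.ok = 0  [0]
16. n9.key = "qz"  ["qz"]
17. n10.live = 9  [terminal]
18. n11.lab = 7  [terminal]
19. n9.off = 18  [18]
20. n12.env = "zk"  ["zk"]
21. n12.off = -8  [-8]
22. n12.sig = true  [C.ok > 21]
23. n13.lab = 15  [terminal]
24. n14.lab = 9  [terminal]
25. n15.acc = 15  [terminal]
26. n12.wid = "zkw"  [A.env ++ "w"]
27. n4.pre = "mzkw"  ["m" ++ A.wid]
28. n4.fin = false  [C.ok > 22]
29. n16.acc = 10  [terminal]
30. n0.pre = "m"  [if S₁.fin then S₁.pre else "m"]
31. n0.fin = true  [C.ok > 12]

"m"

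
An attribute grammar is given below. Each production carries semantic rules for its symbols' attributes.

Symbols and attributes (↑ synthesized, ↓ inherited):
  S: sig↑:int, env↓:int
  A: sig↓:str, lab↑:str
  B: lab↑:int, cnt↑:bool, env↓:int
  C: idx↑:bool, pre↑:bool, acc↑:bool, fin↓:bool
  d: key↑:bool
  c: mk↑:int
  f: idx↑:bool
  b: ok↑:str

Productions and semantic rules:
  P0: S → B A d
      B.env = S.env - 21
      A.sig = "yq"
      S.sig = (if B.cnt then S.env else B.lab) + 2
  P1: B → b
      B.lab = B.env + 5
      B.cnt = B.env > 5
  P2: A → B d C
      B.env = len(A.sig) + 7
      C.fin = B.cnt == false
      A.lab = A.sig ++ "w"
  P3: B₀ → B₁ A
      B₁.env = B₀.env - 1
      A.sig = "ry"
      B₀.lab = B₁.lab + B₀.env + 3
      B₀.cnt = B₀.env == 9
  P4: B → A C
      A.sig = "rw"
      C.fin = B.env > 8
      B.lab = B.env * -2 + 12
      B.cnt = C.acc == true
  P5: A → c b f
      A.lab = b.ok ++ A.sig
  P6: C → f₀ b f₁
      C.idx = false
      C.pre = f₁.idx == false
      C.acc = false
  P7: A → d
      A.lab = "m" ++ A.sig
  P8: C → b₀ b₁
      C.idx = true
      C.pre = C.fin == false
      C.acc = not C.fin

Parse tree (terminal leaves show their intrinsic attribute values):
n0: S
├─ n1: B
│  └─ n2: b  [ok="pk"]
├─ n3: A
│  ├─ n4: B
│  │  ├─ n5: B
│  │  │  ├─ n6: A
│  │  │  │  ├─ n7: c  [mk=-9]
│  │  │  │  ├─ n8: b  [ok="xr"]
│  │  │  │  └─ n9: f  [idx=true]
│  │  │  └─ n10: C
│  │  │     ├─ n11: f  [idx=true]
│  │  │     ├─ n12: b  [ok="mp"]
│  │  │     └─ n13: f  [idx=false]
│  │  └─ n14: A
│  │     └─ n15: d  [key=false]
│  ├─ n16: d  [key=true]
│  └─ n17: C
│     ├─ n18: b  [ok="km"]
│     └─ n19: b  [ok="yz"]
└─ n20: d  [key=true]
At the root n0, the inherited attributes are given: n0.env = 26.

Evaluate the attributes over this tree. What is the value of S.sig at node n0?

1. n0.env = 26  [given at root]
2. n1.env = 5  [S.env - 21]
3. n2.ok = "pk"  [terminal]
4. n1.lab = 10  [B.env + 5]
5. n1.cnt = false  [B.env > 5]
6. n3.sig = "yq"  ["yq"]
7. n4.env = 9  [len(A.sig) + 7]
8. n5.env = 8  [B₀.env - 1]
9. n6.sig = "rw"  ["rw"]
10. n7.mk = -9  [terminal]
11. n8.ok = "xr"  [terminal]
12. n9.idx = true  [terminal]
13. n6.lab = "xrrw"  [b.ok ++ A.sig]
14. n10.fin = false  [B.env > 8]
15. n11.idx = true  [terminal]
16. n12.ok = "mp"  [terminal]
17. n13.idx = false  [terminal]
18. n10.idx = false  [false]
19. n10.pre = true  [f₁.idx == false]
20. n10.acc = false  [false]
21. n5.lab = -4  [B.env * -2 + 12]
22. n5.cnt = false  [C.acc == true]
23. n14.sig = "ry"  ["ry"]
24. n15.key = false  [terminal]
25. n14.lab = "mry"  ["m" ++ A.sig]
26. n4.lab = 8  [B₁.lab + B₀.env + 3]
27. n4.cnt = true  [B₀.env == 9]
28. n16.key = true  [terminal]
29. n17.fin = false  [B.cnt == false]
30. n18.ok = "km"  [terminal]
31. n19.ok = "yz"  [terminal]
32. n17.idx = true  [true]
33. n17.pre = true  [C.fin == false]
34. n17.acc = true  [not C.fin]
35. n3.lab = "yqw"  [A.sig ++ "w"]
36. n20.key = true  [terminal]
37. n0.sig = 12  [(if B.cnt then S.env else B.lab) + 2]

12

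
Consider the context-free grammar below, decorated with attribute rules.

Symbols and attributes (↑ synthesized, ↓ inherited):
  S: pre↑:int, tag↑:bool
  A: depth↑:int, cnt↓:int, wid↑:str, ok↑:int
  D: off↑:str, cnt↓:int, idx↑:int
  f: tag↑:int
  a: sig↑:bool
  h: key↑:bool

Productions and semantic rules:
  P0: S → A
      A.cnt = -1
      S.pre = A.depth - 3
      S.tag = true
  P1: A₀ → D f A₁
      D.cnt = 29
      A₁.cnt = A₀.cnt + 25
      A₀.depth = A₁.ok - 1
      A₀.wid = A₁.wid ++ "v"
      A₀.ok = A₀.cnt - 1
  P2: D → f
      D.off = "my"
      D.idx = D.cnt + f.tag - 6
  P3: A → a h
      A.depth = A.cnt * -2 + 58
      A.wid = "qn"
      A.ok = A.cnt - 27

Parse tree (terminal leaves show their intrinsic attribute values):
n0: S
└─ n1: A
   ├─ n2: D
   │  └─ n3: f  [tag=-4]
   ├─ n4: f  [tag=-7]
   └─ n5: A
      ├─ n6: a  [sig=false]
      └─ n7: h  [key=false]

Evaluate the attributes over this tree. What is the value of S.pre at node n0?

1. n1.cnt = -1  [-1]
2. n2.cnt = 29  [29]
3. n3.tag = -4  [terminal]
4. n2.off = "my"  ["my"]
5. n2.idx = 19  [D.cnt + f.tag - 6]
6. n4.tag = -7  [terminal]
7. n5.cnt = 24  [A₀.cnt + 25]
8. n6.sig = false  [terminal]
9. n7.key = false  [terminal]
10. n5.depth = 10  [A.cnt * -2 + 58]
11. n5.wid = "qn"  ["qn"]
12. n5.ok = -3  [A.cnt - 27]
13. n1.depth = -4  [A₁.ok - 1]
14. n1.wid = "qnv"  [A₁.wid ++ "v"]
15. n1.ok = -2  [A₀.cnt - 1]
16. n0.pre = -7  [A.depth - 3]
17. n0.tag = true  [true]

-7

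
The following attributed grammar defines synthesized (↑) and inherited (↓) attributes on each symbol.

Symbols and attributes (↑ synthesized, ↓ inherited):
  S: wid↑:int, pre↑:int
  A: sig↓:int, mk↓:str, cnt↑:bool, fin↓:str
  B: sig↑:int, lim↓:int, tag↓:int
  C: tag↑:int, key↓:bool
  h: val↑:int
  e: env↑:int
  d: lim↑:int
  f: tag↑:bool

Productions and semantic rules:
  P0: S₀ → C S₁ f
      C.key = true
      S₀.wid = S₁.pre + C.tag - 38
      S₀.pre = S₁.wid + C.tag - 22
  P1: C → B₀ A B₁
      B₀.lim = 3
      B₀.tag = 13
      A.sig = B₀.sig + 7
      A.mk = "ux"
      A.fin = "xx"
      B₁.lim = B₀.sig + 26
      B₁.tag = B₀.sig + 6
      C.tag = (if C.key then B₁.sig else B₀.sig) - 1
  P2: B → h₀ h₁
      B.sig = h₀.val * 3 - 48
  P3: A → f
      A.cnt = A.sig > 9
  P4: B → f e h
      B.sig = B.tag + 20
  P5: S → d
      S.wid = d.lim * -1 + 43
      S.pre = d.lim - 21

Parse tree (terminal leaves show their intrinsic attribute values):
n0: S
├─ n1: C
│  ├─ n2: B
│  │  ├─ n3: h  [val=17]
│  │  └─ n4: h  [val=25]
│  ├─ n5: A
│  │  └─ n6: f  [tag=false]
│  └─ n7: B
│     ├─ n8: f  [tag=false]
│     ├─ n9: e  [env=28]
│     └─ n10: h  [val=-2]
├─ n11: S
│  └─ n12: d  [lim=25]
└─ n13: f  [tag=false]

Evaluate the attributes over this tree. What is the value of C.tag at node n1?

28

1. n1.key = true  [true]
2. n2.lim = 3  [3]
3. n2.tag = 13  [13]
4. n3.val = 17  [terminal]
5. n4.val = 25  [terminal]
6. n2.sig = 3  [h₀.val * 3 - 48]
7. n5.sig = 10  [B₀.sig + 7]
8. n5.mk = "ux"  ["ux"]
9. n5.fin = "xx"  ["xx"]
10. n6.tag = false  [terminal]
11. n5.cnt = true  [A.sig > 9]
12. n7.lim = 29  [B₀.sig + 26]
13. n7.tag = 9  [B₀.sig + 6]
14. n8.tag = false  [terminal]
15. n9.env = 28  [terminal]
16. n10.val = -2  [terminal]
17. n7.sig = 29  [B.tag + 20]
18. n1.tag = 28  [(if C.key then B₁.sig else B₀.sig) - 1]
19. n12.lim = 25  [terminal]
20. n11.wid = 18  [d.lim * -1 + 43]
21. n11.pre = 4  [d.lim - 21]
22. n13.tag = false  [terminal]
23. n0.wid = -6  [S₁.pre + C.tag - 38]
24. n0.pre = 24  [S₁.wid + C.tag - 22]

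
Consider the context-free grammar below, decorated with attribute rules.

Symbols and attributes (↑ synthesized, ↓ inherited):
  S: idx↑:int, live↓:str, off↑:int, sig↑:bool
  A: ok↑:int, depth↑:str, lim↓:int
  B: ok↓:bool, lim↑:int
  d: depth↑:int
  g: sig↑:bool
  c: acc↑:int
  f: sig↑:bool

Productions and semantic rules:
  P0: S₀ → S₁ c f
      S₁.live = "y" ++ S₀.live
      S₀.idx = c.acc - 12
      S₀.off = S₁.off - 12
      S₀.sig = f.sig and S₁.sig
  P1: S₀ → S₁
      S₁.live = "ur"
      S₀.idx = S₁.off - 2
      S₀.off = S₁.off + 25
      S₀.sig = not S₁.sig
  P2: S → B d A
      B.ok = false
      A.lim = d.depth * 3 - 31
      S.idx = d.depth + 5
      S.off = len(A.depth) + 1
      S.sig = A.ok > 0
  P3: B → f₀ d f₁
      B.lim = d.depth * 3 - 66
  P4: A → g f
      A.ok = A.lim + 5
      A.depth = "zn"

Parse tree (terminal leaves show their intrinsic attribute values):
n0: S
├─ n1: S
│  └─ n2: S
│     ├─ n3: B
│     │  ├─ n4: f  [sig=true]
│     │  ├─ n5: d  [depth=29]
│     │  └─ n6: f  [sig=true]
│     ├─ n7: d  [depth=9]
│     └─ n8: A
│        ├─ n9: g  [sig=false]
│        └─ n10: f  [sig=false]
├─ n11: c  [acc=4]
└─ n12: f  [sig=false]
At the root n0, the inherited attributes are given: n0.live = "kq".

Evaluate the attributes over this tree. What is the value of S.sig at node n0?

false

1. n0.live = "kq"  [given at root]
2. n1.live = "ykq"  ["y" ++ S₀.live]
3. n2.live = "ur"  ["ur"]
4. n3.ok = false  [false]
5. n4.sig = true  [terminal]
6. n5.depth = 29  [terminal]
7. n6.sig = true  [terminal]
8. n3.lim = 21  [d.depth * 3 - 66]
9. n7.depth = 9  [terminal]
10. n8.lim = -4  [d.depth * 3 - 31]
11. n9.sig = false  [terminal]
12. n10.sig = false  [terminal]
13. n8.ok = 1  [A.lim + 5]
14. n8.depth = "zn"  ["zn"]
15. n2.idx = 14  [d.depth + 5]
16. n2.off = 3  [len(A.depth) + 1]
17. n2.sig = true  [A.ok > 0]
18. n1.idx = 1  [S₁.off - 2]
19. n1.off = 28  [S₁.off + 25]
20. n1.sig = false  [not S₁.sig]
21. n11.acc = 4  [terminal]
22. n12.sig = false  [terminal]
23. n0.idx = -8  [c.acc - 12]
24. n0.off = 16  [S₁.off - 12]
25. n0.sig = false  [f.sig and S₁.sig]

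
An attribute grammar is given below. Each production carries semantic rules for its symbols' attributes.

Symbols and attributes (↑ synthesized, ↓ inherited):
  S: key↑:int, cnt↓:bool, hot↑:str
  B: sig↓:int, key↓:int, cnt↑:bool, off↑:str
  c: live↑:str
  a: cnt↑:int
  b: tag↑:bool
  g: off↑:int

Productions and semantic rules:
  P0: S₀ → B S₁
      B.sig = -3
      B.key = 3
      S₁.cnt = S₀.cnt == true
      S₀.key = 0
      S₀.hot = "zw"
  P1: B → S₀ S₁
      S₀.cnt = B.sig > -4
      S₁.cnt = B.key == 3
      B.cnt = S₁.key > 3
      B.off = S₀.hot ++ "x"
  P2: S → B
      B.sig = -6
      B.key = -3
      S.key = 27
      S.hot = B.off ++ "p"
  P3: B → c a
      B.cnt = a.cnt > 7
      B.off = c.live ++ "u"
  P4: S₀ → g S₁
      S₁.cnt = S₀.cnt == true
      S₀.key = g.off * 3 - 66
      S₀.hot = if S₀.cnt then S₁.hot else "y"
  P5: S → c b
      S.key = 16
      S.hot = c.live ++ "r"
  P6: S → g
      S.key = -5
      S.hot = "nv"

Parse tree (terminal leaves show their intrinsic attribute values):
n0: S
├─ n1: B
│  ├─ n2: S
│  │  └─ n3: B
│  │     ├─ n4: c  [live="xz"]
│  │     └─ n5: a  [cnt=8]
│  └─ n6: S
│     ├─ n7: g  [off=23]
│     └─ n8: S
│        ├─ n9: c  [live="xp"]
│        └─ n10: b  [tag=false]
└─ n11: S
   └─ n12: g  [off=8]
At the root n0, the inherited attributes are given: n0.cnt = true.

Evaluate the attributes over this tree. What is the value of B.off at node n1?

"xzupx"

1. n0.cnt = true  [given at root]
2. n1.sig = -3  [-3]
3. n1.key = 3  [3]
4. n2.cnt = true  [B.sig > -4]
5. n3.sig = -6  [-6]
6. n3.key = -3  [-3]
7. n4.live = "xz"  [terminal]
8. n5.cnt = 8  [terminal]
9. n3.cnt = true  [a.cnt > 7]
10. n3.off = "xzu"  [c.live ++ "u"]
11. n2.key = 27  [27]
12. n2.hot = "xzup"  [B.off ++ "p"]
13. n6.cnt = true  [B.key == 3]
14. n7.off = 23  [terminal]
15. n8.cnt = true  [S₀.cnt == true]
16. n9.live = "xp"  [terminal]
17. n10.tag = false  [terminal]
18. n8.key = 16  [16]
19. n8.hot = "xpr"  [c.live ++ "r"]
20. n6.key = 3  [g.off * 3 - 66]
21. n6.hot = "xpr"  [if S₀.cnt then S₁.hot else "y"]
22. n1.cnt = false  [S₁.key > 3]
23. n1.off = "xzupx"  [S₀.hot ++ "x"]
24. n11.cnt = true  [S₀.cnt == true]
25. n12.off = 8  [terminal]
26. n11.key = -5  [-5]
27. n11.hot = "nv"  ["nv"]
28. n0.key = 0  [0]
29. n0.hot = "zw"  ["zw"]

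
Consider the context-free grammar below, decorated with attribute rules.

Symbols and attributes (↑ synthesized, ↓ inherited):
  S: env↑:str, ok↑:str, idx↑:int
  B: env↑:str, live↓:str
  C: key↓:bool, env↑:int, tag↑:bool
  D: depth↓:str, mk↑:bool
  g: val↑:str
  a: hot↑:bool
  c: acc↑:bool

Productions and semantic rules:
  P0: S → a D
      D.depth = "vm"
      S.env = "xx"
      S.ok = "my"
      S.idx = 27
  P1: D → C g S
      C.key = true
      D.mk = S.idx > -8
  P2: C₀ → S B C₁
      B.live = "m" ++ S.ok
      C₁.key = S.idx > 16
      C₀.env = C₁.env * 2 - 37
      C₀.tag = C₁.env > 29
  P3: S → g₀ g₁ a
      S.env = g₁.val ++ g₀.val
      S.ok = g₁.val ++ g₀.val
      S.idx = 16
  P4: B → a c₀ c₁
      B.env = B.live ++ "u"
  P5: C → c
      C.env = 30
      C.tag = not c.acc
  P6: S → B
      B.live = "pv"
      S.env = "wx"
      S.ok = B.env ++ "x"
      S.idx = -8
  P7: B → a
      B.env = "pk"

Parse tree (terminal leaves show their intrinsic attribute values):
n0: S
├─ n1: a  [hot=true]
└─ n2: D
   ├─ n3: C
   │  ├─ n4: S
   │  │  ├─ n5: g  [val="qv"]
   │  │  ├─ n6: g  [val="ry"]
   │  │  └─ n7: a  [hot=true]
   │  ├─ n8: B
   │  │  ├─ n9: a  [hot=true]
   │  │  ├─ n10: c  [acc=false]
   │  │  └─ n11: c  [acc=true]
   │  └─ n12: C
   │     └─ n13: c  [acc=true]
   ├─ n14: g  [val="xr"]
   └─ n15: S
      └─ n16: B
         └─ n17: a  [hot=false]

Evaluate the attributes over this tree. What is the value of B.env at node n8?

"mryqvu"

1. n1.hot = true  [terminal]
2. n2.depth = "vm"  ["vm"]
3. n3.key = true  [true]
4. n5.val = "qv"  [terminal]
5. n6.val = "ry"  [terminal]
6. n7.hot = true  [terminal]
7. n4.env = "ryqv"  [g₁.val ++ g₀.val]
8. n4.ok = "ryqv"  [g₁.val ++ g₀.val]
9. n4.idx = 16  [16]
10. n8.live = "mryqv"  ["m" ++ S.ok]
11. n9.hot = true  [terminal]
12. n10.acc = false  [terminal]
13. n11.acc = true  [terminal]
14. n8.env = "mryqvu"  [B.live ++ "u"]
15. n12.key = false  [S.idx > 16]
16. n13.acc = true  [terminal]
17. n12.env = 30  [30]
18. n12.tag = false  [not c.acc]
19. n3.env = 23  [C₁.env * 2 - 37]
20. n3.tag = true  [C₁.env > 29]
21. n14.val = "xr"  [terminal]
22. n16.live = "pv"  ["pv"]
23. n17.hot = false  [terminal]
24. n16.env = "pk"  ["pk"]
25. n15.env = "wx"  ["wx"]
26. n15.ok = "pkx"  [B.env ++ "x"]
27. n15.idx = -8  [-8]
28. n2.mk = false  [S.idx > -8]
29. n0.env = "xx"  ["xx"]
30. n0.ok = "my"  ["my"]
31. n0.idx = 27  [27]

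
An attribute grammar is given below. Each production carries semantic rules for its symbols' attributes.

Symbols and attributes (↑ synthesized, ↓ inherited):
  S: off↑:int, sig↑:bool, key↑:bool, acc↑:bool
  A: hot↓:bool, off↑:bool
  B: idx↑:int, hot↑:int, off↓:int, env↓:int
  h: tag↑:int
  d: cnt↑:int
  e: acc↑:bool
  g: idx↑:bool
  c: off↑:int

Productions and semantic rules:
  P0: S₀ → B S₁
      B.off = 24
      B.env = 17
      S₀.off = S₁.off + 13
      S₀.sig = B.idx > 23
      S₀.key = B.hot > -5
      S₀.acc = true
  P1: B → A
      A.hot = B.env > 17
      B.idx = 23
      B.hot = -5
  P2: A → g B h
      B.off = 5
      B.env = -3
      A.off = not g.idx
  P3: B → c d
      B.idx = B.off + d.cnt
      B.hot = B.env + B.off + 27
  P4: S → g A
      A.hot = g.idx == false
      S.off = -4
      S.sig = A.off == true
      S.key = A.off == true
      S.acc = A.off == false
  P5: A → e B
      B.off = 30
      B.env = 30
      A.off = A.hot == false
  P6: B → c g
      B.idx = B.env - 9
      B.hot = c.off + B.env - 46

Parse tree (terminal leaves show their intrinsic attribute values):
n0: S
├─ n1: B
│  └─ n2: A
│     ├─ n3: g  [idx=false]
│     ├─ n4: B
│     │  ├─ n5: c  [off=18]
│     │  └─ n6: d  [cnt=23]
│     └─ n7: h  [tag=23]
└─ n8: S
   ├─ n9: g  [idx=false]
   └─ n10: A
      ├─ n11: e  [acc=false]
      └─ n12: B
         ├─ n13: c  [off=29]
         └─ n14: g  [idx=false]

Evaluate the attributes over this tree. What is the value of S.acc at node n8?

true

1. n1.off = 24  [24]
2. n1.env = 17  [17]
3. n2.hot = false  [B.env > 17]
4. n3.idx = false  [terminal]
5. n4.off = 5  [5]
6. n4.env = -3  [-3]
7. n5.off = 18  [terminal]
8. n6.cnt = 23  [terminal]
9. n4.idx = 28  [B.off + d.cnt]
10. n4.hot = 29  [B.env + B.off + 27]
11. n7.tag = 23  [terminal]
12. n2.off = true  [not g.idx]
13. n1.idx = 23  [23]
14. n1.hot = -5  [-5]
15. n9.idx = false  [terminal]
16. n10.hot = true  [g.idx == false]
17. n11.acc = false  [terminal]
18. n12.off = 30  [30]
19. n12.env = 30  [30]
20. n13.off = 29  [terminal]
21. n14.idx = false  [terminal]
22. n12.idx = 21  [B.env - 9]
23. n12.hot = 13  [c.off + B.env - 46]
24. n10.off = false  [A.hot == false]
25. n8.off = -4  [-4]
26. n8.sig = false  [A.off == true]
27. n8.key = false  [A.off == true]
28. n8.acc = true  [A.off == false]
29. n0.off = 9  [S₁.off + 13]
30. n0.sig = false  [B.idx > 23]
31. n0.key = false  [B.hot > -5]
32. n0.acc = true  [true]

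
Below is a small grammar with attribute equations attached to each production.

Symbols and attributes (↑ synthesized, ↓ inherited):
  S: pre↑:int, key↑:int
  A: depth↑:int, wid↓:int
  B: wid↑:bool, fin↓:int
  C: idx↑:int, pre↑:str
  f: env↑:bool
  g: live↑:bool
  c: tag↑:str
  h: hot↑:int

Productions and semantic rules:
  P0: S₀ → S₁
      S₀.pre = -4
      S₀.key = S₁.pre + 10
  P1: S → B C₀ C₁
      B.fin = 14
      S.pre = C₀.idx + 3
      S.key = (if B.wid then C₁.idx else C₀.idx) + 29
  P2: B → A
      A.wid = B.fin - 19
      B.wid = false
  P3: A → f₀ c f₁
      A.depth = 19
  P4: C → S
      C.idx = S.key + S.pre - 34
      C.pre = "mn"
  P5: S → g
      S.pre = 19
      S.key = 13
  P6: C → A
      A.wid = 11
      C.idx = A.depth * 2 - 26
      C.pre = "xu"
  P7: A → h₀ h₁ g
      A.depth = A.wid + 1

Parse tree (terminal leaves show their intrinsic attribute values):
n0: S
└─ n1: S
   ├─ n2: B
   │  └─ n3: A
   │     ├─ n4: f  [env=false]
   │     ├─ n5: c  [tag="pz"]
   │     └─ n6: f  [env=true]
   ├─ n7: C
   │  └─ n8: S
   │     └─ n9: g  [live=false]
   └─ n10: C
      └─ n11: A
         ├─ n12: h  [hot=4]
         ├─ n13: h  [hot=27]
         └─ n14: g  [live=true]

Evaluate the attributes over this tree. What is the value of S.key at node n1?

1. n2.fin = 14  [14]
2. n3.wid = -5  [B.fin - 19]
3. n4.env = false  [terminal]
4. n5.tag = "pz"  [terminal]
5. n6.env = true  [terminal]
6. n3.depth = 19  [19]
7. n2.wid = false  [false]
8. n9.live = false  [terminal]
9. n8.pre = 19  [19]
10. n8.key = 13  [13]
11. n7.idx = -2  [S.key + S.pre - 34]
12. n7.pre = "mn"  ["mn"]
13. n11.wid = 11  [11]
14. n12.hot = 4  [terminal]
15. n13.hot = 27  [terminal]
16. n14.live = true  [terminal]
17. n11.depth = 12  [A.wid + 1]
18. n10.idx = -2  [A.depth * 2 - 26]
19. n10.pre = "xu"  ["xu"]
20. n1.pre = 1  [C₀.idx + 3]
21. n1.key = 27  [(if B.wid then C₁.idx else C₀.idx) + 29]
22. n0.pre = -4  [-4]
23. n0.key = 11  [S₁.pre + 10]

27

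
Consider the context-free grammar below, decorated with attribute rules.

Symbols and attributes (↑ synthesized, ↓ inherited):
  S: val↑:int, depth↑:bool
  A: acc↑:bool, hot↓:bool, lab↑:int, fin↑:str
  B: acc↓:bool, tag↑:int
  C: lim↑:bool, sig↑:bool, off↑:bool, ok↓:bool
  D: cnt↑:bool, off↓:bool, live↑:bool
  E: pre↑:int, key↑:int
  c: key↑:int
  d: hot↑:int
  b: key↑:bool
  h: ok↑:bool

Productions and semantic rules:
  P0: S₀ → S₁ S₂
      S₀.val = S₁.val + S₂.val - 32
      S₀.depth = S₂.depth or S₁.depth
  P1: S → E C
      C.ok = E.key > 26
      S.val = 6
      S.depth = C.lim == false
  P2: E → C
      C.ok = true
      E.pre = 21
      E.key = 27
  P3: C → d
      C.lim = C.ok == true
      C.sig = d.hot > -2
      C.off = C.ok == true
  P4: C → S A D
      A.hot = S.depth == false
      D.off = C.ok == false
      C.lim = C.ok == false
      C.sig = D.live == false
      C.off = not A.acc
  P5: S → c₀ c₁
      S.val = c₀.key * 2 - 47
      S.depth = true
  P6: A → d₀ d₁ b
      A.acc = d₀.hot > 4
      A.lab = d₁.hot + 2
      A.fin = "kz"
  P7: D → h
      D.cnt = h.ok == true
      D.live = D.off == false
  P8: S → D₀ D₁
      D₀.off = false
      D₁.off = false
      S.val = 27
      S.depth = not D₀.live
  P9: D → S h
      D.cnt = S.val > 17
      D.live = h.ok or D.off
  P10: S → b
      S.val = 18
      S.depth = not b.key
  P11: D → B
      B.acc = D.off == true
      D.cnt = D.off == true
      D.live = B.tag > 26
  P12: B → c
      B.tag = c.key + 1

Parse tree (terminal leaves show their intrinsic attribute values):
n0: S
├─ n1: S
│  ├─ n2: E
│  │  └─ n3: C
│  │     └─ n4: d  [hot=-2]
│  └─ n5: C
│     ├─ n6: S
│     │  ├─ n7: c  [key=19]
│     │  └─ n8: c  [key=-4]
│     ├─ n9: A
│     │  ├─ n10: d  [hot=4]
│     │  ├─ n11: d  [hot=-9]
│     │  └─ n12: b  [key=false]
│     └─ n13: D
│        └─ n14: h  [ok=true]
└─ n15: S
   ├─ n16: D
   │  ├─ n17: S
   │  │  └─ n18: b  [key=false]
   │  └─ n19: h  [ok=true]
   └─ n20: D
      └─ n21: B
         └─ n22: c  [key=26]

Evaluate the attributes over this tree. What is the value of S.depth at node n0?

1. n3.ok = true  [true]
2. n4.hot = -2  [terminal]
3. n3.lim = true  [C.ok == true]
4. n3.sig = false  [d.hot > -2]
5. n3.off = true  [C.ok == true]
6. n2.pre = 21  [21]
7. n2.key = 27  [27]
8. n5.ok = true  [E.key > 26]
9. n7.key = 19  [terminal]
10. n8.key = -4  [terminal]
11. n6.val = -9  [c₀.key * 2 - 47]
12. n6.depth = true  [true]
13. n9.hot = false  [S.depth == false]
14. n10.hot = 4  [terminal]
15. n11.hot = -9  [terminal]
16. n12.key = false  [terminal]
17. n9.acc = false  [d₀.hot > 4]
18. n9.lab = -7  [d₁.hot + 2]
19. n9.fin = "kz"  ["kz"]
20. n13.off = false  [C.ok == false]
21. n14.ok = true  [terminal]
22. n13.cnt = true  [h.ok == true]
23. n13.live = true  [D.off == false]
24. n5.lim = false  [C.ok == false]
25. n5.sig = false  [D.live == false]
26. n5.off = true  [not A.acc]
27. n1.val = 6  [6]
28. n1.depth = true  [C.lim == false]
29. n16.off = false  [false]
30. n18.key = false  [terminal]
31. n17.val = 18  [18]
32. n17.depth = true  [not b.key]
33. n19.ok = true  [terminal]
34. n16.cnt = true  [S.val > 17]
35. n16.live = true  [h.ok or D.off]
36. n20.off = false  [false]
37. n21.acc = false  [D.off == true]
38. n22.key = 26  [terminal]
39. n21.tag = 27  [c.key + 1]
40. n20.cnt = false  [D.off == true]
41. n20.live = true  [B.tag > 26]
42. n15.val = 27  [27]
43. n15.depth = false  [not D₀.live]
44. n0.val = 1  [S₁.val + S₂.val - 32]
45. n0.depth = true  [S₂.depth or S₁.depth]

true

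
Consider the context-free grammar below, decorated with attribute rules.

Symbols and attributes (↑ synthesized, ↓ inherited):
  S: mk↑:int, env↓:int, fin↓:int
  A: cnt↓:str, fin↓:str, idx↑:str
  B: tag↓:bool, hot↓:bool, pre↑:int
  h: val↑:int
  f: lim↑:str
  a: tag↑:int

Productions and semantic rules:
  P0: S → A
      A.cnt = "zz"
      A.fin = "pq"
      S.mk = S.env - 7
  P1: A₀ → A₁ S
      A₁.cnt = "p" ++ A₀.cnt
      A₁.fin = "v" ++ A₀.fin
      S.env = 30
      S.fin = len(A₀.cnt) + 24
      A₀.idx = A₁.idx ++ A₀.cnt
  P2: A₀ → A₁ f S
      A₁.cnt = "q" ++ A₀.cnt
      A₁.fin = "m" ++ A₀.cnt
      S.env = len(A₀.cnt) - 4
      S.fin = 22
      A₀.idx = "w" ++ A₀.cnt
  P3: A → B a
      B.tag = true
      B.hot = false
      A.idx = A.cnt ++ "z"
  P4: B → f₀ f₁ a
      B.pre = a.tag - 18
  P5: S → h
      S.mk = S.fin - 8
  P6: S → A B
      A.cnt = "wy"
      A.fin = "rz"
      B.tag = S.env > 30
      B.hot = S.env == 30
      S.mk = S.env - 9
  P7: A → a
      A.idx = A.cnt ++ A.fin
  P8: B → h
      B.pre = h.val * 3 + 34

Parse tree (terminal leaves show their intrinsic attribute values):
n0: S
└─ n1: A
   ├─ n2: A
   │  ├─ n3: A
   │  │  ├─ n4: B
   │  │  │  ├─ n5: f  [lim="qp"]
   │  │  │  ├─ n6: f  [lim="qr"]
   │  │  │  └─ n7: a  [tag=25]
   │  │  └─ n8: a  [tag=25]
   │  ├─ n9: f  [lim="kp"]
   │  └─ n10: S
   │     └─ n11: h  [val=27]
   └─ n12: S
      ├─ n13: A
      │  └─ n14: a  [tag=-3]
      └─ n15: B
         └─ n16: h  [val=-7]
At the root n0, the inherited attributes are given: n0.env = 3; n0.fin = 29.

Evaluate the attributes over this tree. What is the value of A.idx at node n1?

"wpzzzz"

1. n0.env = 3  [given at root]
2. n0.fin = 29  [given at root]
3. n1.cnt = "zz"  ["zz"]
4. n1.fin = "pq"  ["pq"]
5. n2.cnt = "pzz"  ["p" ++ A₀.cnt]
6. n2.fin = "vpq"  ["v" ++ A₀.fin]
7. n3.cnt = "qpzz"  ["q" ++ A₀.cnt]
8. n3.fin = "mpzz"  ["m" ++ A₀.cnt]
9. n4.tag = true  [true]
10. n4.hot = false  [false]
11. n5.lim = "qp"  [terminal]
12. n6.lim = "qr"  [terminal]
13. n7.tag = 25  [terminal]
14. n4.pre = 7  [a.tag - 18]
15. n8.tag = 25  [terminal]
16. n3.idx = "qpzzz"  [A.cnt ++ "z"]
17. n9.lim = "kp"  [terminal]
18. n10.env = -1  [len(A₀.cnt) - 4]
19. n10.fin = 22  [22]
20. n11.val = 27  [terminal]
21. n10.mk = 14  [S.fin - 8]
22. n2.idx = "wpzz"  ["w" ++ A₀.cnt]
23. n12.env = 30  [30]
24. n12.fin = 26  [len(A₀.cnt) + 24]
25. n13.cnt = "wy"  ["wy"]
26. n13.fin = "rz"  ["rz"]
27. n14.tag = -3  [terminal]
28. n13.idx = "wyrz"  [A.cnt ++ A.fin]
29. n15.tag = false  [S.env > 30]
30. n15.hot = true  [S.env == 30]
31. n16.val = -7  [terminal]
32. n15.pre = 13  [h.val * 3 + 34]
33. n12.mk = 21  [S.env - 9]
34. n1.idx = "wpzzzz"  [A₁.idx ++ A₀.cnt]
35. n0.mk = -4  [S.env - 7]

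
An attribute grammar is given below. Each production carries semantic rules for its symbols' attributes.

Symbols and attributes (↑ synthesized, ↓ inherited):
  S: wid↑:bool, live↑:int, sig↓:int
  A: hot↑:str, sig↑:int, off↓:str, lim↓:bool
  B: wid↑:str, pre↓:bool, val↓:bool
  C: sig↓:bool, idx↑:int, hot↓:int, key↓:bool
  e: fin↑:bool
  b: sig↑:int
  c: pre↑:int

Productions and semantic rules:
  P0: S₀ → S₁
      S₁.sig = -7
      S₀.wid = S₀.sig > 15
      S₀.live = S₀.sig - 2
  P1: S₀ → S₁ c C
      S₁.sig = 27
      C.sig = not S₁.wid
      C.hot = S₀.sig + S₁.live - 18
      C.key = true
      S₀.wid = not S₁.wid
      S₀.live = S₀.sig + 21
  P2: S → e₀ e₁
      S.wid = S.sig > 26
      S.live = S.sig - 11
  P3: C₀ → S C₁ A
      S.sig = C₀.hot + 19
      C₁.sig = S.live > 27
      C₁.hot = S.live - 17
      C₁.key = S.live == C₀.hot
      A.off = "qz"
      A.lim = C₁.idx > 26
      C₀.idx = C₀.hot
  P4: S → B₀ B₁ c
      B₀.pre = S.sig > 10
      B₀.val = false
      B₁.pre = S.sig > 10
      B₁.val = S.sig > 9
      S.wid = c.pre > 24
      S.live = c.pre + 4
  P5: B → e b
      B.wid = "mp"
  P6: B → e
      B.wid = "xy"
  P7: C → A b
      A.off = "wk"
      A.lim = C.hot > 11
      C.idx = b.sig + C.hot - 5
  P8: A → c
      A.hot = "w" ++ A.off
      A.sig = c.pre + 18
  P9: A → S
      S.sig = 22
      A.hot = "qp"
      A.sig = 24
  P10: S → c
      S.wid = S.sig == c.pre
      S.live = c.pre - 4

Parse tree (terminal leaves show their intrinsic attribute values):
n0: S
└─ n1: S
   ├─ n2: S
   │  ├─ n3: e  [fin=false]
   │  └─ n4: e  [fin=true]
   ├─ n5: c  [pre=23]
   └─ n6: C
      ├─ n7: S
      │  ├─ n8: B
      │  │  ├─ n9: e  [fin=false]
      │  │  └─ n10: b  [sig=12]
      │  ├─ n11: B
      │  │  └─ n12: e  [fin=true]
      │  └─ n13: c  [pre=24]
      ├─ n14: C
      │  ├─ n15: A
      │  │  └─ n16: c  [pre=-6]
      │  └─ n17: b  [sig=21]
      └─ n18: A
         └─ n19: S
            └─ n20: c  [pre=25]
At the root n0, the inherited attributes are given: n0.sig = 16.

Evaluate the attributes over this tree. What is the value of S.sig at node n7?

10

1. n0.sig = 16  [given at root]
2. n1.sig = -7  [-7]
3. n2.sig = 27  [27]
4. n3.fin = false  [terminal]
5. n4.fin = true  [terminal]
6. n2.wid = true  [S.sig > 26]
7. n2.live = 16  [S.sig - 11]
8. n5.pre = 23  [terminal]
9. n6.sig = false  [not S₁.wid]
10. n6.hot = -9  [S₀.sig + S₁.live - 18]
11. n6.key = true  [true]
12. n7.sig = 10  [C₀.hot + 19]
13. n8.pre = false  [S.sig > 10]
14. n8.val = false  [false]
15. n9.fin = false  [terminal]
16. n10.sig = 12  [terminal]
17. n8.wid = "mp"  ["mp"]
18. n11.pre = false  [S.sig > 10]
19. n11.val = true  [S.sig > 9]
20. n12.fin = true  [terminal]
21. n11.wid = "xy"  ["xy"]
22. n13.pre = 24  [terminal]
23. n7.wid = false  [c.pre > 24]
24. n7.live = 28  [c.pre + 4]
25. n14.sig = true  [S.live > 27]
26. n14.hot = 11  [S.live - 17]
27. n14.key = false  [S.live == C₀.hot]
28. n15.off = "wk"  ["wk"]
29. n15.lim = false  [C.hot > 11]
30. n16.pre = -6  [terminal]
31. n15.hot = "wwk"  ["w" ++ A.off]
32. n15.sig = 12  [c.pre + 18]
33. n17.sig = 21  [terminal]
34. n14.idx = 27  [b.sig + C.hot - 5]
35. n18.off = "qz"  ["qz"]
36. n18.lim = true  [C₁.idx > 26]
37. n19.sig = 22  [22]
38. n20.pre = 25  [terminal]
39. n19.wid = false  [S.sig == c.pre]
40. n19.live = 21  [c.pre - 4]
41. n18.hot = "qp"  ["qp"]
42. n18.sig = 24  [24]
43. n6.idx = -9  [C₀.hot]
44. n1.wid = false  [not S₁.wid]
45. n1.live = 14  [S₀.sig + 21]
46. n0.wid = true  [S₀.sig > 15]
47. n0.live = 14  [S₀.sig - 2]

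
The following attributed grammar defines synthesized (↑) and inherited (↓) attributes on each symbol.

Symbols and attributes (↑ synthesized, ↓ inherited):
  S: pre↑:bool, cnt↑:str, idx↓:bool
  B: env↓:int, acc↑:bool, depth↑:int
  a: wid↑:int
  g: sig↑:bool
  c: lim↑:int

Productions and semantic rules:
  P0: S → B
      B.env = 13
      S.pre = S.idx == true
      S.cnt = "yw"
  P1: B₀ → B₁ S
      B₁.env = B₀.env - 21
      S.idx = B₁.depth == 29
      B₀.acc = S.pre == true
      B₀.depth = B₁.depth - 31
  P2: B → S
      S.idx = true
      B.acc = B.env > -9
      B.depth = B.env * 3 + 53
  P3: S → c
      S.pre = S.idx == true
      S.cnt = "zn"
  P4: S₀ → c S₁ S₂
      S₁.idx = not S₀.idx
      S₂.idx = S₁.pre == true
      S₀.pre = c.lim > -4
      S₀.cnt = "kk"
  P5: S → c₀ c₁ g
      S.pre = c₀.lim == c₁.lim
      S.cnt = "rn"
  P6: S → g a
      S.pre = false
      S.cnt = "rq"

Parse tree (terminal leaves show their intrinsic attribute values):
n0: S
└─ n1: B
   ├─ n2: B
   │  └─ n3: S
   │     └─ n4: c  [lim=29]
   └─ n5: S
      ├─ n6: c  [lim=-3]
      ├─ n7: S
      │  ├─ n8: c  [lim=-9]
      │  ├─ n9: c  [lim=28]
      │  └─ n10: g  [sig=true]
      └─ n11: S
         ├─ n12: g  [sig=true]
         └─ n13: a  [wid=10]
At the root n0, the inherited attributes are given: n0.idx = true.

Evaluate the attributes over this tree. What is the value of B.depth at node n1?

1. n0.idx = true  [given at root]
2. n1.env = 13  [13]
3. n2.env = -8  [B₀.env - 21]
4. n3.idx = true  [true]
5. n4.lim = 29  [terminal]
6. n3.pre = true  [S.idx == true]
7. n3.cnt = "zn"  ["zn"]
8. n2.acc = true  [B.env > -9]
9. n2.depth = 29  [B.env * 3 + 53]
10. n5.idx = true  [B₁.depth == 29]
11. n6.lim = -3  [terminal]
12. n7.idx = false  [not S₀.idx]
13. n8.lim = -9  [terminal]
14. n9.lim = 28  [terminal]
15. n10.sig = true  [terminal]
16. n7.pre = false  [c₀.lim == c₁.lim]
17. n7.cnt = "rn"  ["rn"]
18. n11.idx = false  [S₁.pre == true]
19. n12.sig = true  [terminal]
20. n13.wid = 10  [terminal]
21. n11.pre = false  [false]
22. n11.cnt = "rq"  ["rq"]
23. n5.pre = true  [c.lim > -4]
24. n5.cnt = "kk"  ["kk"]
25. n1.acc = true  [S.pre == true]
26. n1.depth = -2  [B₁.depth - 31]
27. n0.pre = true  [S.idx == true]
28. n0.cnt = "yw"  ["yw"]

-2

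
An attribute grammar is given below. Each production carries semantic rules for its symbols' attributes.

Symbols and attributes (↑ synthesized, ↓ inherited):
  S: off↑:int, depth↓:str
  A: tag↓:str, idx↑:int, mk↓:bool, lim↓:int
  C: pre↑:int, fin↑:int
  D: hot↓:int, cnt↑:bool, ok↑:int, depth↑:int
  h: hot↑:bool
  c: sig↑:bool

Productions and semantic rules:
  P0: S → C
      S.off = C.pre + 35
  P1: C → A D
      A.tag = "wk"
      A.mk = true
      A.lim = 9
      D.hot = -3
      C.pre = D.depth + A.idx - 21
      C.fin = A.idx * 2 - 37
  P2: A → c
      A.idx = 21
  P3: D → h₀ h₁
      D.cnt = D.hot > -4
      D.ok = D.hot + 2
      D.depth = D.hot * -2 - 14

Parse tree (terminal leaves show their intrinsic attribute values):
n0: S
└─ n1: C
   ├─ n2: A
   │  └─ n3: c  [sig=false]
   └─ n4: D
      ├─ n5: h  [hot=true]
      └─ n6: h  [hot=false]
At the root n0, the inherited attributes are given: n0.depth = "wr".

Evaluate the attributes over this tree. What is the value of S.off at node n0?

27

1. n0.depth = "wr"  [given at root]
2. n2.tag = "wk"  ["wk"]
3. n2.mk = true  [true]
4. n2.lim = 9  [9]
5. n3.sig = false  [terminal]
6. n2.idx = 21  [21]
7. n4.hot = -3  [-3]
8. n5.hot = true  [terminal]
9. n6.hot = false  [terminal]
10. n4.cnt = true  [D.hot > -4]
11. n4.ok = -1  [D.hot + 2]
12. n4.depth = -8  [D.hot * -2 - 14]
13. n1.pre = -8  [D.depth + A.idx - 21]
14. n1.fin = 5  [A.idx * 2 - 37]
15. n0.off = 27  [C.pre + 35]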